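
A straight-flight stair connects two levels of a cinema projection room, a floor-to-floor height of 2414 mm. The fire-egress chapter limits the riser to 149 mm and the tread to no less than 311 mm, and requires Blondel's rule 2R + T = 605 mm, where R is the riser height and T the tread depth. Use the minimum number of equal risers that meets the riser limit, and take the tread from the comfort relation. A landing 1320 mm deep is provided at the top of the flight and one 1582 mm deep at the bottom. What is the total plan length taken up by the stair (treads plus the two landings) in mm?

2414 / 149 = 16.201 → round up to 17 risers.
Each riser is 2414/17 = 142 mm (≤ 149 mm).
From 2R + T = 605: T = 605 − 284 = 321 mm.
Treads = 17 − 1 = 16; going = 16 × 321 = 5136 mm.
Add landings: 5136 + 1320 + 1582 = 8038 mm.

8038 mm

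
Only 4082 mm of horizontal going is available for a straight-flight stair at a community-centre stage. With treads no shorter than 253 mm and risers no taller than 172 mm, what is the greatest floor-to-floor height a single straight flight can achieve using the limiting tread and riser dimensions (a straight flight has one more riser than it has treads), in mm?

2924 mm

4082 / 253 = 16.13, so 16 treads fit.
Risers = treads + 1 = 17.
Maximum height = 17 × 172 = 2924 mm.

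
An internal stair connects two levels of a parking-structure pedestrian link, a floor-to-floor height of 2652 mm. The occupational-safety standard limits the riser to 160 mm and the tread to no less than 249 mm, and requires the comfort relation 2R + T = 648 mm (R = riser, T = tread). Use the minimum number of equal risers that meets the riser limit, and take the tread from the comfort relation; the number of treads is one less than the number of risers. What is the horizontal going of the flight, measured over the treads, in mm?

5376 mm

2652 / 160 = 16.575 → round up to 17 risers.
Riser R = 2652 / 17 = 156 mm, within the 160 mm limit.
Tread T = 648 − 2 × 156 = 336 mm (≥ 249 mm).
Treads = 17 − 1 = 16; going = 16 × 336 = 5376 mm.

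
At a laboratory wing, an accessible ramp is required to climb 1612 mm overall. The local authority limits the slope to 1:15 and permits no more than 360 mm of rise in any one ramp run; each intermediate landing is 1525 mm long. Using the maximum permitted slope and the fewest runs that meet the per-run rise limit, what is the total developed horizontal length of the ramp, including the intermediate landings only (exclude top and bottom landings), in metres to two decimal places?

30.28 m

⌈1612/360⌉ = 5 ramp runs. That means 4 intermediate landings.
Horizontal run for 1612 mm of rise at 1:15 is 1612 × 15 = 24180 mm.
4 intermediate landings contribute 4 × 1525 = 6100 mm.
Total developed length = 24180 + 6100 = 30280 mm.
= 30.28 m.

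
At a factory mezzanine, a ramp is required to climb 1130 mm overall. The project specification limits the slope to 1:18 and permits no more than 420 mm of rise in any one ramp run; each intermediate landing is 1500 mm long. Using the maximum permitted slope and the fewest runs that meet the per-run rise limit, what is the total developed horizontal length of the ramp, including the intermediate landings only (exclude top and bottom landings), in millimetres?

23340 mm

⌈1130/420⌉ = 3 ramp runs. That means 2 intermediate landings.
Ramp run (horizontal) at 1:18: 1130 × 18 = 20340 mm.
2 intermediate landings contribute 2 × 1500 = 3000 mm.
Developed length = 20340 + 3000 = 23340 mm.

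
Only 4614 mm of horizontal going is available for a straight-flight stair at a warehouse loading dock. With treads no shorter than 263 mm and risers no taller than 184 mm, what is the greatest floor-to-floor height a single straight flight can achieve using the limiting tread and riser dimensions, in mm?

4614 / 263 = 17.54, so 17 treads fit.
Risers = treads + 1 = 18.
Maximum height = 18 × 184 = 3312 mm.

3312 mm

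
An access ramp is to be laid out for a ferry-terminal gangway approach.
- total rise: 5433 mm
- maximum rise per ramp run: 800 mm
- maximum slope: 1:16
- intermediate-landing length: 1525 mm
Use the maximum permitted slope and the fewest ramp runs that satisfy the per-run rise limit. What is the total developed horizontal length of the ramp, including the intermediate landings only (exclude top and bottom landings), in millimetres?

5433 / 800 = 6.79, so 7 ramp runs are needed. That means 6 intermediate landings.
Horizontal run for 5433 mm of rise at 1:16 is 5433 × 16 = 86928 mm.
Intermediate landings: 6 × 1525 = 9150 mm.
Developed length = 86928 + 9150 = 96078 mm.

96078 mm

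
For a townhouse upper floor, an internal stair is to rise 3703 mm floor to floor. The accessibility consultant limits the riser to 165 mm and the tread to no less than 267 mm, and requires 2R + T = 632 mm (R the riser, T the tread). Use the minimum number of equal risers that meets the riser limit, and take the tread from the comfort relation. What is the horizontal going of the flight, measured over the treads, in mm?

3703 / 165 = 22.442 → round up to 23 risers.
Riser R = 3703 / 23 = 161 mm, within the 165 mm limit.
From 2R + T = 632: T = 632 − 322 = 310 mm.
23 risers give 22 treads; going = 22 × 310 = 6820 mm.

6820 mm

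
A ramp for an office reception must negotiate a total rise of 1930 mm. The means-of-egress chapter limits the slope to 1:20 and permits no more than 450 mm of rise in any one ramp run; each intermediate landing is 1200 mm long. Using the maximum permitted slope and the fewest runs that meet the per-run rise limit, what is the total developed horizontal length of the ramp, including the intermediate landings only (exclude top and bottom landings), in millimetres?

1930 / 450 = 4.289 → round up to 5 ramp runs. That means 4 intermediate landings.
Ramp run (horizontal) at 1:20: 1930 × 20 = 38600 mm.
4 intermediate landings contribute 4 × 1200 = 4800 mm.
Developed length = 38600 + 4800 = 43400 mm.

43400 mm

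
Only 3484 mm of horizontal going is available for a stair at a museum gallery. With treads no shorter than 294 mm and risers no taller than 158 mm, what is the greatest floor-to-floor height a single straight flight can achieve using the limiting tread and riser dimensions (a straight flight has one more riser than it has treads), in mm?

1896 mm

Treads that fit: ⌊3484 / 294⌋ = 11.
Risers = treads + 1 = 12.
Maximum height = 12 × 158 = 1896 mm.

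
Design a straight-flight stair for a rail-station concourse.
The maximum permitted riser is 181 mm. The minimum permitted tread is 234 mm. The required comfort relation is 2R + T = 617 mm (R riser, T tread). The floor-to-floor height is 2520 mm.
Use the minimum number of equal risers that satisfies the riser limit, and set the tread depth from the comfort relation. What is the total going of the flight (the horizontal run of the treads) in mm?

3341 mm

⌈2520/181⌉ = 14 risers.
R = 2520 ÷ 14 = 180 mm.
From 2R + T = 617: T = 617 − 360 = 257 mm.
Going = (14 − 1) × 257 = 3341 mm.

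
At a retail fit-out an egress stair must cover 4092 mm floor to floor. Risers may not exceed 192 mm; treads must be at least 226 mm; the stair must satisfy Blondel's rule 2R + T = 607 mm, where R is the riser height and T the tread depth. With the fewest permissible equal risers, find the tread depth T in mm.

235 mm

At most 192 each: 4092/192 = 21.31, giving 22 risers.
R = 4092 ÷ 22 = 186 mm.
From 2R + T = 607: T = 607 − 372 = 235 mm.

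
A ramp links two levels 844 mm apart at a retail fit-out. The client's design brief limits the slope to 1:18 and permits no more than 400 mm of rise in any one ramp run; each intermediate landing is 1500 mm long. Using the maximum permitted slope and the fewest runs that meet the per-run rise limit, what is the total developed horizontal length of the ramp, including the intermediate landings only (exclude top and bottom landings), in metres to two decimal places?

844 / 400 = 2.110 → round up to 3 ramp runs. That means 2 intermediate landings.
Ramp run (horizontal) at 1:18: 844 × 18 = 15192 mm.
Intermediate landings: 2 × 1500 = 3000 mm.
Developed length = 15192 + 3000 = 18192 mm.
= 18.19 m.

18.19 m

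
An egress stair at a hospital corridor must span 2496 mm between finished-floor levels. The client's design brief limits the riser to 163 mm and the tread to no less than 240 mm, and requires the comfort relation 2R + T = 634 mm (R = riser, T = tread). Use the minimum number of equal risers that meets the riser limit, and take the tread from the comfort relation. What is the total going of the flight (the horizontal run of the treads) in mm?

4830 mm

2496 / 163 = 15.31, so 16 risers are needed.
Riser R = 2496 / 16 = 156 mm, within the 163 mm limit.
From 2R + T = 634: T = 634 − 312 = 322 mm.
16 risers give 15 treads; going = 15 × 322 = 4830 mm.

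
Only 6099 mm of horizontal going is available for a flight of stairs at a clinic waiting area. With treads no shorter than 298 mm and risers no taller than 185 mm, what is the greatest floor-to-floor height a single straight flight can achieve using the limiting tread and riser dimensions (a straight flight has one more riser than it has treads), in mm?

3885 mm

Treads that fit: ⌊6099 / 298⌋ = 20.
Risers = treads + 1 = 21.
Maximum height = 21 × 185 = 3885 mm.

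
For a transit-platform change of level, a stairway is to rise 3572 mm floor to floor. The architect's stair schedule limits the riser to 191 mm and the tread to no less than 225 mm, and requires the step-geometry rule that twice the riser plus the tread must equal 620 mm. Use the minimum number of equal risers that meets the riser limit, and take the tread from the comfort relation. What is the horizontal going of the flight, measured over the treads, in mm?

3572 / 191 = 18.70, so 19 risers are needed.
R = 3572 ÷ 19 = 188 mm.
T = 620 − 2·188 = 244 mm, which satisfies the 225 mm minimum.
19 risers give 18 treads; going = 18 × 244 = 4392 mm.

4392 mm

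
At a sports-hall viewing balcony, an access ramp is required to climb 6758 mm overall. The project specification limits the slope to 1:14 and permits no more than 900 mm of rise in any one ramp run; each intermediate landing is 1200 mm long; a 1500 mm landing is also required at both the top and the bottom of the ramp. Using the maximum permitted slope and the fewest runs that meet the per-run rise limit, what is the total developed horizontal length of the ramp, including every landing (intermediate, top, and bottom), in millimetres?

At most 900 each: 6758/900 = 7.51, giving 8 ramp runs. That means 7 intermediate landings.
Ramp run (horizontal) at 1:14: 6758 × 14 = 94612 mm.
Intermediate landings: 7 × 1200 = 8400 mm.
Top and bottom landings: 2 × 1500 = 3000 mm.
Total = 94612 + 8400 + 3000 = 106012 mm.

106012 mm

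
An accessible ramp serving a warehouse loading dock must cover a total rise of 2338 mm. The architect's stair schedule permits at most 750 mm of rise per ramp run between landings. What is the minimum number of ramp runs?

4 runs

2338 / 750 = 3.12, so 4 ramp runs are needed.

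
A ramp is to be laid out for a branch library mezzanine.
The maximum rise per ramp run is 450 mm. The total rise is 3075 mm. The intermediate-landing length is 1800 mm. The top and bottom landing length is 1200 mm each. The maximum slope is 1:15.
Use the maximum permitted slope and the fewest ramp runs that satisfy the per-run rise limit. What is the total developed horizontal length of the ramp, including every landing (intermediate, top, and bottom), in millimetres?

3075 / 450 = 6.83, so 7 ramp runs are needed. That means 6 intermediate landings.
Horizontal run for 3075 mm of rise at 1:15 is 3075 × 15 = 46125 mm.
6 intermediate landings contribute 6 × 1800 = 10800 mm.
Top and bottom landings: 2 × 1200 = 2400 mm.
Total = 46125 + 10800 + 2400 = 59325 mm.

59325 mm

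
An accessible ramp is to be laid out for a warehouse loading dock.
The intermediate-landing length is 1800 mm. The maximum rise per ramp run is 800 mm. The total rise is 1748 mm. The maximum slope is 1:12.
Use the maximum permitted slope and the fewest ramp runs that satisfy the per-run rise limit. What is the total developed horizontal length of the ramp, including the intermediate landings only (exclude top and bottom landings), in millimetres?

24576 mm

⌈1748/800⌉ = 3 ramp runs. That means 2 intermediate landings.
Horizontal run for 1748 mm of rise at 1:12 is 1748 × 12 = 20976 mm.
Intermediate landings: 2 × 1800 = 3600 mm.
Developed length = 20976 + 3600 = 24576 mm.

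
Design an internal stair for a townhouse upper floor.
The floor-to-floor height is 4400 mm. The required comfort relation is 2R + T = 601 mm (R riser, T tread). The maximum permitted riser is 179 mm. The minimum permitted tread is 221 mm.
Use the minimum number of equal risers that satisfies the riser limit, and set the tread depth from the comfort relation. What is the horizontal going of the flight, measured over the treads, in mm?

5976 mm

4400 / 179 = 24.581 → round up to 25 risers.
R = 4400 ÷ 25 = 176 mm.
Tread T = 601 − 2 × 176 = 249 mm (≥ 221 mm).
25 risers give 24 treads; going = 24 × 249 = 5976 mm.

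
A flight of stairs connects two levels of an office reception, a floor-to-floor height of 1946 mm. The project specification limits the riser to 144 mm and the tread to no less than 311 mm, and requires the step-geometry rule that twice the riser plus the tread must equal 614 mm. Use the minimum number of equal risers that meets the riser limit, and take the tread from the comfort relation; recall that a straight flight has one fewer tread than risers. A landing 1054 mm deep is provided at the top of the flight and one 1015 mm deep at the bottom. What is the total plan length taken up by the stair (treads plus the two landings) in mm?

At most 144 each: 1946/144 = 13.51, giving 14 risers.
Riser R = 1946 / 14 = 139 mm, within the 144 mm limit.
From 2R + T = 614: T = 614 − 278 = 336 mm.
14 risers give 13 treads; going = 13 × 336 = 4368 mm.
Add landings: 4368 + 1054 + 1015 = 6437 mm.

6437 mm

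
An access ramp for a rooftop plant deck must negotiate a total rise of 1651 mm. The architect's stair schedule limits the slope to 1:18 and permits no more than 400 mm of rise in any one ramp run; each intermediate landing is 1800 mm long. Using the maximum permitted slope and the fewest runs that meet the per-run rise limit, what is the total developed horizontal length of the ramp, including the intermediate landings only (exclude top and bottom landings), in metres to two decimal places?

36.92 m

1651 / 400 = 4.13, so 5 ramp runs are needed. That means 4 intermediate landings.
Ramp run (horizontal) at 1:18: 1651 × 18 = 29718 mm.
4 intermediate landings contribute 4 × 1800 = 7200 mm.
Total developed length = 29718 + 7200 = 36918 mm.
= 36.92 m.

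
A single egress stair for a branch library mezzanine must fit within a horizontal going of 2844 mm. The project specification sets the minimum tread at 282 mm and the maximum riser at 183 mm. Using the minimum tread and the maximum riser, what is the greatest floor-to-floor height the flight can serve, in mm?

2013 mm

Treads that fit: ⌊2844 / 282⌋ = 10.
Risers = treads + 1 = 11.
Maximum height = 11 × 183 = 2013 mm.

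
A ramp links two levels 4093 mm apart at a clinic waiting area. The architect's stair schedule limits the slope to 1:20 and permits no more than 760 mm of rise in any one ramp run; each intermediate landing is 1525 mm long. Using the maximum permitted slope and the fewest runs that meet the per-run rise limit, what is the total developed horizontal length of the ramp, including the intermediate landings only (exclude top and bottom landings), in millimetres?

89485 mm

⌈4093/760⌉ = 6 ramp runs. That means 5 intermediate landings.
Horizontal run for 4093 mm of rise at 1:20 is 4093 × 20 = 81860 mm.
5 intermediate landings contribute 5 × 1525 = 7625 mm.
Total developed length = 81860 + 7625 = 89485 mm.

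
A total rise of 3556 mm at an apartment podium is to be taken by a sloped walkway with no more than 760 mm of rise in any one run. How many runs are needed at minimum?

3556 / 760 = 4.679 → round up to 5 ramp runs.

5 runs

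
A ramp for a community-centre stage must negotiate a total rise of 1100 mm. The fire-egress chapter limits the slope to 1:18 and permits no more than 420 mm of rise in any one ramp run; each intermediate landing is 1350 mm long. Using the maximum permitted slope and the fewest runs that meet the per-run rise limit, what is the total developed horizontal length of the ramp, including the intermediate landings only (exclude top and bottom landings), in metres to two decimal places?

At most 420 each: 1100/420 = 2.62, giving 3 ramp runs. That means 2 intermediate landings.
Ramp run (horizontal) at 1:18: 1100 × 18 = 19800 mm.
Intermediate landings: 2 × 1350 = 2700 mm.
Developed length = 19800 + 2700 = 22500 mm.
= 22.50 m.

22.50 m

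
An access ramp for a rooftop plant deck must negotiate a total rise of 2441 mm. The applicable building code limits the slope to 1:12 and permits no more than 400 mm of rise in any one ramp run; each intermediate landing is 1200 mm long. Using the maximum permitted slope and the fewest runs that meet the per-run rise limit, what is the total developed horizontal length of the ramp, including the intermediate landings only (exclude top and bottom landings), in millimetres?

36492 mm

2441 / 400 = 6.10, so 7 ramp runs are needed. That means 6 intermediate landings.
Horizontal run for 2441 mm of rise at 1:12 is 2441 × 12 = 29292 mm.
Intermediate landings: 6 × 1200 = 7200 mm.
Total developed length = 29292 + 7200 = 36492 mm.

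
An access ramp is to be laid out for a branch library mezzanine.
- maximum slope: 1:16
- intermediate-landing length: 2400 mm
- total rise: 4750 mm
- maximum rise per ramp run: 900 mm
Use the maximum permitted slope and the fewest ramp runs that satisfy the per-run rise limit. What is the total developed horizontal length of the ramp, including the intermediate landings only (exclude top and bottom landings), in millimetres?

88000 mm

⌈4750/900⌉ = 6 ramp runs. That means 5 intermediate landings.
Ramp run (horizontal) at 1:16: 4750 × 16 = 76000 mm.
Intermediate landings: 5 × 2400 = 12000 mm.
Total developed length = 76000 + 12000 = 88000 mm.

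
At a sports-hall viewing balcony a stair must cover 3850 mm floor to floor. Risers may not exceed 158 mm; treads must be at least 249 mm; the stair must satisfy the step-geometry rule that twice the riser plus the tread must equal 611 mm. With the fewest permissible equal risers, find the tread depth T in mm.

303 mm

3850 / 158 = 24.37, so 25 risers are needed.
R = 3850 ÷ 25 = 154 mm.
From 2R + T = 611: T = 611 − 308 = 303 mm.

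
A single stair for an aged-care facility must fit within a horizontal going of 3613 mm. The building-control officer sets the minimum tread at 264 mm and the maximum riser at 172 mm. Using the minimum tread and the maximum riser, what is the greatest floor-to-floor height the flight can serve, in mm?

2408 mm

3613 / 264 = 13.69, so 13 treads fit.
Risers = treads + 1 = 14.
Maximum height = 14 × 172 = 2408 mm.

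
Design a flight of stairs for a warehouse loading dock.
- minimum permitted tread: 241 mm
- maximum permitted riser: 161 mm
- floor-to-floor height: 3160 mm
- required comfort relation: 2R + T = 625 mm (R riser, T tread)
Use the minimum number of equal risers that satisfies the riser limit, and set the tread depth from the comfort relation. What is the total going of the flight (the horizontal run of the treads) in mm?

5871 mm

At most 161 each: 3160/161 = 19.63, giving 20 risers.
Riser R = 3160 / 20 = 158 mm, within the 161 mm limit.
Tread T = 625 − 2 × 158 = 309 mm (≥ 241 mm).
Going = (20 − 1) × 309 = 5871 mm.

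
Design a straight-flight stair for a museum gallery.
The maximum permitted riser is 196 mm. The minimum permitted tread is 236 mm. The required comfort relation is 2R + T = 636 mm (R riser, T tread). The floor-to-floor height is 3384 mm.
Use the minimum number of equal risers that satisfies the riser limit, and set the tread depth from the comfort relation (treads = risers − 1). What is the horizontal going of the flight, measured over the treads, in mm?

3384 / 196 = 17.27, so 18 risers are needed.
Riser R = 3384 / 18 = 188 mm, within the 196 mm limit.
From 2R + T = 636: T = 636 − 376 = 260 mm.
Treads = 18 − 1 = 17; going = 17 × 260 = 4420 mm.

4420 mm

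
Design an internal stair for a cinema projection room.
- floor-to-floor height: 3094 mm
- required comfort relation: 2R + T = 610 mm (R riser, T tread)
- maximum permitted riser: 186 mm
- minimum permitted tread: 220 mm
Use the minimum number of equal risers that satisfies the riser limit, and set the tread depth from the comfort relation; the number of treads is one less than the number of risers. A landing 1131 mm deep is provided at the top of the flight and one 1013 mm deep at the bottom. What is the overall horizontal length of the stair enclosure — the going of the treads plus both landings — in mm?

6080 mm

At most 186 each: 3094/186 = 16.63, giving 17 risers.
R = 3094 ÷ 17 = 182 mm.
Tread T = 610 − 2 × 182 = 246 mm (≥ 220 mm).
Treads = 17 − 1 = 16; going = 16 × 246 = 3936 mm.
Add landings: 3936 + 1131 + 1013 = 6080 mm.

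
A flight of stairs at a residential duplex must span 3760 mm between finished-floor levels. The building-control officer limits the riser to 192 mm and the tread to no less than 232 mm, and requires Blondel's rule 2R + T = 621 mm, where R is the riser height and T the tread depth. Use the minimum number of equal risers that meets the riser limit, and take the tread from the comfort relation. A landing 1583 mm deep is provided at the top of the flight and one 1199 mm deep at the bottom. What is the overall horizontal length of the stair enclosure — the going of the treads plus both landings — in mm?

At most 192 each: 3760/192 = 19.58, giving 20 risers.
R = 3760 ÷ 20 = 188 mm.
T = 621 − 2·188 = 245 mm, which satisfies the 232 mm minimum.
Treads = 20 − 1 = 19; going = 19 × 245 = 4655 mm.
Enclosure = 4655 + 1583 + 1199 = 7437 mm.

7437 mm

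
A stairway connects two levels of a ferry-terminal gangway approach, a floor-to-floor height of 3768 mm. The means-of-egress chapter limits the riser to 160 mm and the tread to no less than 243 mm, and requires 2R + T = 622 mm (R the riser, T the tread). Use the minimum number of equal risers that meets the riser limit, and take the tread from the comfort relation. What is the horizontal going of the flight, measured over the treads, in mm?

7084 mm

3768 / 160 = 23.55, so 24 risers are needed.
R = 3768 ÷ 24 = 157 mm.
From 2R + T = 622: T = 622 − 314 = 308 mm.
Treads = 24 − 1 = 23; going = 23 × 308 = 7084 mm.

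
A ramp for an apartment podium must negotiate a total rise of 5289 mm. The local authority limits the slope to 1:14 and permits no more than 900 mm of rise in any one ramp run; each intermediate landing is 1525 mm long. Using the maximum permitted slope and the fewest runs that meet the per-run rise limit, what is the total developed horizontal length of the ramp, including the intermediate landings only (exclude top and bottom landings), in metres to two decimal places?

81.67 m

5289 / 900 = 5.877 → round up to 6 ramp runs. That means 5 intermediate landings.
Ramp run (horizontal) at 1:14: 5289 × 14 = 74046 mm.
5 intermediate landings contribute 5 × 1525 = 7625 mm.
Total developed length = 74046 + 7625 = 81671 mm.
= 81.67 m.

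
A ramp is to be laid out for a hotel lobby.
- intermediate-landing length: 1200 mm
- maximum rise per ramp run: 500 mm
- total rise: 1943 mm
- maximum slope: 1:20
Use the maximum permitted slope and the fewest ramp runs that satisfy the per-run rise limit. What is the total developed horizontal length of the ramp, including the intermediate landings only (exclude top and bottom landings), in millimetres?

42460 mm

1943 / 500 = 3.89, so 4 ramp runs are needed. That means 3 intermediate landings.
Horizontal run for 1943 mm of rise at 1:20 is 1943 × 20 = 38860 mm.
Intermediate landings: 3 × 1200 = 3600 mm.
Developed length = 38860 + 3600 = 42460 mm.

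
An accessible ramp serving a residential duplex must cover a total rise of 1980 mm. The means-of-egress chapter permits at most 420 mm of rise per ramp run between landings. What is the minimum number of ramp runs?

5 runs

⌈1980/420⌉ = 5 ramp runs.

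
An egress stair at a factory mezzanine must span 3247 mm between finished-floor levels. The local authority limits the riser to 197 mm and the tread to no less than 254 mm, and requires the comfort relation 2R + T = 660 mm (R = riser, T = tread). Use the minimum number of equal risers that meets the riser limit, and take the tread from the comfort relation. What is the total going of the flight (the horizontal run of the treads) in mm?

⌈3247/197⌉ = 17 risers.
Riser R = 3247 / 17 = 191 mm, within the 197 mm limit.
Tread T = 660 − 2 × 191 = 278 mm (≥ 254 mm).
Treads = 17 − 1 = 16; going = 16 × 278 = 4448 mm.

4448 mm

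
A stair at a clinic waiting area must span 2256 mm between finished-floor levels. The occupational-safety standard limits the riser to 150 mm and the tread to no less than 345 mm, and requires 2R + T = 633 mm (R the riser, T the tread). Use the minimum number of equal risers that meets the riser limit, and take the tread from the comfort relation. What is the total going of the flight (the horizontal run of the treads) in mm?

2256 / 150 = 15.04, so 16 risers are needed.
R = 2256 ÷ 16 = 141 mm.
T = 633 − 2·141 = 351 mm, which satisfies the 345 mm minimum.
Going = (16 − 1) × 351 = 5265 mm.

5265 mm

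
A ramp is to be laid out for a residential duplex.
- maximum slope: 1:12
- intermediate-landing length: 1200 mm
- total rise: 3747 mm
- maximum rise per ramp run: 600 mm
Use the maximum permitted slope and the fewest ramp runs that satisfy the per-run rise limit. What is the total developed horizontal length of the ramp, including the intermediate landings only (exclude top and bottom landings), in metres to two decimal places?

52.16 m

3747 / 600 = 6.25, so 7 ramp runs are needed. That means 6 intermediate landings.
Ramp run (horizontal) at 1:12: 3747 × 12 = 44964 mm.
Intermediate landings: 6 × 1200 = 7200 mm.
Developed length = 44964 + 7200 = 52164 mm.
= 52.16 m.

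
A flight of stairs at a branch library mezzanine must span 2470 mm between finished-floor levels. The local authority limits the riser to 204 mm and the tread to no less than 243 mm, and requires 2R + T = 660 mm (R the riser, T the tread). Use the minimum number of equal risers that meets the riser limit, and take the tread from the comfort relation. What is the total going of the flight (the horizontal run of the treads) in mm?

2470 / 204 = 12.108 → round up to 13 risers.
R = 2470 ÷ 13 = 190 mm.
From 2R + T = 660: T = 660 − 380 = 280 mm.
13 risers give 12 treads; going = 12 × 280 = 3360 mm.

3360 mm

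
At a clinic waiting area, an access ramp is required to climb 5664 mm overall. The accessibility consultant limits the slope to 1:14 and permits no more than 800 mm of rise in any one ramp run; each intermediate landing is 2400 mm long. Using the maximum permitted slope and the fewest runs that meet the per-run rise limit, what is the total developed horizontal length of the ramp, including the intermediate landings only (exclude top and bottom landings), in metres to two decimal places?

⌈5664/800⌉ = 8 ramp runs. That means 7 intermediate landings.
Horizontal run for 5664 mm of rise at 1:14 is 5664 × 14 = 79296 mm.
7 intermediate landings contribute 7 × 2400 = 16800 mm.
Developed length = 79296 + 16800 = 96096 mm.
= 96.10 m.

96.10 m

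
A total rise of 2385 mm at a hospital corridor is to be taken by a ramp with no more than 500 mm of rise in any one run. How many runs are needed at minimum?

5 runs

⌈2385/500⌉ = 5 ramp runs.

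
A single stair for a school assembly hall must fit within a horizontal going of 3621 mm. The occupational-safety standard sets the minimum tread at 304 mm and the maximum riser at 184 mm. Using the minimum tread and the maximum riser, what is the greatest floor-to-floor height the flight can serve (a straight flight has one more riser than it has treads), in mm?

2208 mm

3621 / 304 = 11.91, so 11 treads fit.
Risers = treads + 1 = 12.
Maximum height = 12 × 184 = 2208 mm.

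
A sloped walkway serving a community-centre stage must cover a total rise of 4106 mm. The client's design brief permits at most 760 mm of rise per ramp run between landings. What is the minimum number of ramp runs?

4106 / 760 = 5.40, so 6 ramp runs are needed.

6 runs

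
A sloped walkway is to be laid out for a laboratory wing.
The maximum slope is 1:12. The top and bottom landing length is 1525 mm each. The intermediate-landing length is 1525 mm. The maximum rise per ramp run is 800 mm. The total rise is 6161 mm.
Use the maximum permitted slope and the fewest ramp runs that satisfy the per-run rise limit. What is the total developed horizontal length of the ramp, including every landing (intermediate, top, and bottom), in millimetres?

87657 mm

At most 800 each: 6161/800 = 7.70, giving 8 ramp runs. That means 7 intermediate landings.
Ramp run (horizontal) at 1:12: 6161 × 12 = 73932 mm.
7 intermediate landings contribute 7 × 1525 = 10675 mm.
Top and bottom landings: 2 × 1525 = 3050 mm.
Total = 73932 + 10675 + 3050 = 87657 mm.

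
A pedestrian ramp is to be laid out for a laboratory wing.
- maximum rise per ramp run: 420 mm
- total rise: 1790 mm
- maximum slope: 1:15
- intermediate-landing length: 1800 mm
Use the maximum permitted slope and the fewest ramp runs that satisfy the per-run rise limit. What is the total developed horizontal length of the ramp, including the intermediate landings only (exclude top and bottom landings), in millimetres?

34050 mm

At most 420 each: 1790/420 = 4.26, giving 5 ramp runs. That means 4 intermediate landings.
Horizontal run for 1790 mm of rise at 1:15 is 1790 × 15 = 26850 mm.
4 intermediate landings contribute 4 × 1800 = 7200 mm.
Total developed length = 26850 + 7200 = 34050 mm.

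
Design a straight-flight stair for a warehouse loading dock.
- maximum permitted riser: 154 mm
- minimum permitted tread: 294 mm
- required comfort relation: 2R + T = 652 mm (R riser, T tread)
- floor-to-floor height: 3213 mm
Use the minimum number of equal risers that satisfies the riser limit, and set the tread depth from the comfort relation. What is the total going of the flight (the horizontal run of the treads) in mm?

At most 154 each: 3213/154 = 20.86, giving 21 risers.
Each riser is 3213/21 = 153 mm (≤ 154 mm).
From 2R + T = 652: T = 652 − 306 = 346 mm.
21 risers give 20 treads; going = 20 × 346 = 6920 mm.

6920 mm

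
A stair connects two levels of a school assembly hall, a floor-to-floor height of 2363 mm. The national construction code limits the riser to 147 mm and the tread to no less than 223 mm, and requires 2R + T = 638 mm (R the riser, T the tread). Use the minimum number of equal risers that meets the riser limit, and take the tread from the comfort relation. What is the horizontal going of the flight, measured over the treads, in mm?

At most 147 each: 2363/147 = 16.07, giving 17 risers.
Riser R = 2363 / 17 = 139 mm, within the 147 mm limit.
From 2R + T = 638: T = 638 − 278 = 360 mm.
17 risers give 16 treads; going = 16 × 360 = 5760 mm.

5760 mm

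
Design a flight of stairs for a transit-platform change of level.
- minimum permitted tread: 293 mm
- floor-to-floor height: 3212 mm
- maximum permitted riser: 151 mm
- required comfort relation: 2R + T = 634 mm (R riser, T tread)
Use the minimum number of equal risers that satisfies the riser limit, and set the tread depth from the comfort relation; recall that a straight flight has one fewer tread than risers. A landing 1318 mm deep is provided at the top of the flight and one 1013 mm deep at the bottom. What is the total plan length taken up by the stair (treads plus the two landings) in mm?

9513 mm

⌈3212/151⌉ = 22 risers.
Riser R = 3212 / 22 = 146 mm, within the 151 mm limit.
From 2R + T = 634: T = 634 − 292 = 342 mm.
22 risers give 21 treads; going = 21 × 342 = 7182 mm.
Add landings: 7182 + 1318 + 1013 = 9513 mm.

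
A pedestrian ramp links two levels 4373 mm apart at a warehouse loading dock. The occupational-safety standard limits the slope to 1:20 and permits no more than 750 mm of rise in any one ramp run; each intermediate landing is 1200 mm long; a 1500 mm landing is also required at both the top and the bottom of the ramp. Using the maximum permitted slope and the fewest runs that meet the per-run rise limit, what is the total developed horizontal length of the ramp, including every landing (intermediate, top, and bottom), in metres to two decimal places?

⌈4373/750⌉ = 6 ramp runs. That means 5 intermediate landings.
Horizontal run for 4373 mm of rise at 1:20 is 4373 × 20 = 87460 mm.
Intermediate landings: 5 × 1200 = 6000 mm.
Top and bottom landings: 2 × 1500 = 3000 mm.
Total = 87460 + 6000 + 3000 = 96460 mm.
= 96.46 m.

96.46 m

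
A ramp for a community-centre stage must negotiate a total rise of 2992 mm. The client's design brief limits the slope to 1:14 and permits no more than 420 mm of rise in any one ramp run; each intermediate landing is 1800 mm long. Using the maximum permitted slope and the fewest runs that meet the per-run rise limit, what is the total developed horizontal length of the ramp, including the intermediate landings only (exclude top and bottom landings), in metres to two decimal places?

54.49 m

At most 420 each: 2992/420 = 7.12, giving 8 ramp runs. That means 7 intermediate landings.
Ramp run (horizontal) at 1:14: 2992 × 14 = 41888 mm.
Intermediate landings: 7 × 1800 = 12600 mm.
Total developed length = 41888 + 12600 = 54488 mm.
= 54.49 m.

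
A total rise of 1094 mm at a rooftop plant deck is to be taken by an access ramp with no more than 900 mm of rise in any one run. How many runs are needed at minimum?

2 runs

⌈1094/900⌉ = 2 ramp runs.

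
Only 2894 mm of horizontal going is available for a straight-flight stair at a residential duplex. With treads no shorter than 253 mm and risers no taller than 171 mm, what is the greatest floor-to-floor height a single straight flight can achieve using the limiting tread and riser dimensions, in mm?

2052 mm

Treads that fit: ⌊2894 / 253⌋ = 11.
Risers = treads + 1 = 12.
Maximum height = 12 × 171 = 2052 mm.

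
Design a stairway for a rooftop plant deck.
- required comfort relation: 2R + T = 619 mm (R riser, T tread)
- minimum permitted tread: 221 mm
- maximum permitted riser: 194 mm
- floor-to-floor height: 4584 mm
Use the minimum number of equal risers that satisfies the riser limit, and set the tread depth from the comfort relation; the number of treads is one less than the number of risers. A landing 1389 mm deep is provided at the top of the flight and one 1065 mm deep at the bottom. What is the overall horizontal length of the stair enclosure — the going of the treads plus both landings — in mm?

4584 / 194 = 23.63, so 24 risers are needed.
Each riser is 4584/24 = 191 mm (≤ 194 mm).
From 2R + T = 619: T = 619 − 382 = 237 mm.
24 risers give 23 treads; going = 23 × 237 = 5451 mm.
Add landings: 5451 + 1389 + 1065 = 7905 mm.

7905 mm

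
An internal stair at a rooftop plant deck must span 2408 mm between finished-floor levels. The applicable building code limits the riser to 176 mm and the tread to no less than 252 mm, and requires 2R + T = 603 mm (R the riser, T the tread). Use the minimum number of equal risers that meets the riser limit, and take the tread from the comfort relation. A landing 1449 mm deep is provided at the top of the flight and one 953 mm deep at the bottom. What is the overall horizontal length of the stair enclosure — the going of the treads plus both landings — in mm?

2408 / 176 = 13.682 → round up to 14 risers.
R = 2408 ÷ 14 = 172 mm.
Tread T = 603 − 2 × 172 = 259 mm (≥ 252 mm).
Treads = 14 − 1 = 13; going = 13 × 259 = 3367 mm.
Add landings: 3367 + 1449 + 953 = 5769 mm.

5769 mm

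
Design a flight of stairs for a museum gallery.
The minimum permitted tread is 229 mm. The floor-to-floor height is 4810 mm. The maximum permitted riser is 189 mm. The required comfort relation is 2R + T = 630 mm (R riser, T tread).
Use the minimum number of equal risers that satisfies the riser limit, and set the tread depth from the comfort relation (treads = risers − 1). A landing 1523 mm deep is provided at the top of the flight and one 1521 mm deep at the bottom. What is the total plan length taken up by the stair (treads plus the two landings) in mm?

⌈4810/189⌉ = 26 risers.
R = 4810 ÷ 26 = 185 mm.
Tread T = 630 − 2 × 185 = 260 mm (≥ 229 mm).
26 risers give 25 treads; going = 25 × 260 = 6500 mm.
Add landings: 6500 + 1523 + 1521 = 9544 mm.

9544 mm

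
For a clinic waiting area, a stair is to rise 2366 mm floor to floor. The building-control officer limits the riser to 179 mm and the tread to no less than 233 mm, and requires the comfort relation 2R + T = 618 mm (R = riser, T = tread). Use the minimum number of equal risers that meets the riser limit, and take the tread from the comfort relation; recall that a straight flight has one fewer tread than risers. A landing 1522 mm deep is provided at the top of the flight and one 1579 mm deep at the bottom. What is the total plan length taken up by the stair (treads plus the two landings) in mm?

6741 mm

⌈2366/179⌉ = 14 risers.
Each riser is 2366/14 = 169 mm (≤ 179 mm).
From 2R + T = 618: T = 618 − 338 = 280 mm.
Treads = 14 − 1 = 13; going = 13 × 280 = 3640 mm.
Enclosure = 3640 + 1522 + 1579 = 6741 mm.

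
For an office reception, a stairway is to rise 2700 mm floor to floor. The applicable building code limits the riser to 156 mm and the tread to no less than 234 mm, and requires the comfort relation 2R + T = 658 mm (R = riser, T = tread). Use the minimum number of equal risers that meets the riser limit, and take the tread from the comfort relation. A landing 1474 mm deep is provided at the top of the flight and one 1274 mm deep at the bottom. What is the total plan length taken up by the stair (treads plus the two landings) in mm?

At most 156 each: 2700/156 = 17.31, giving 18 risers.
Riser R = 2700 / 18 = 150 mm, within the 156 mm limit.
Tread T = 658 − 2 × 150 = 358 mm (≥ 234 mm).
18 risers give 17 treads; going = 17 × 358 = 6086 mm.
Add landings: 6086 + 1474 + 1274 = 8834 mm.

8834 mm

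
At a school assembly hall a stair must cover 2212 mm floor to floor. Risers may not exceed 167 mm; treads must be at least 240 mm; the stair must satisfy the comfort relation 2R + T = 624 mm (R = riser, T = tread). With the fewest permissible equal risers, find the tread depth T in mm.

At most 167 each: 2212/167 = 13.25, giving 14 risers.
Riser R = 2212 / 14 = 158 mm, within the 167 mm limit.
Tread T = 624 − 2 × 158 = 308 mm (≥ 240 mm).

308 mm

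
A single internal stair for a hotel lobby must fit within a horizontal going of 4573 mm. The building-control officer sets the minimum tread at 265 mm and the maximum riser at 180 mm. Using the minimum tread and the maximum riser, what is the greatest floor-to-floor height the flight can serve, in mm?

Treads that fit: ⌊4573 / 265⌋ = 17.
Risers = treads + 1 = 18.
Maximum height = 18 × 180 = 3240 mm.

3240 mm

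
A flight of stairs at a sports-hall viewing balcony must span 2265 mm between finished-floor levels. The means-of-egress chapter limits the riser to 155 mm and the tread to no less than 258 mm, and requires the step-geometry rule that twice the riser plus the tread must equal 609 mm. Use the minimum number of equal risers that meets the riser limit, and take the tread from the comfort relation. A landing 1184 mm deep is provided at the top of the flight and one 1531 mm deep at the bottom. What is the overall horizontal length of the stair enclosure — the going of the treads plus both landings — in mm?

At most 155 each: 2265/155 = 14.61, giving 15 risers.
Each riser is 2265/15 = 151 mm (≤ 155 mm).
T = 609 − 2·151 = 307 mm, which satisfies the 258 mm minimum.
15 risers give 14 treads; going = 14 × 307 = 4298 mm.
Add landings: 4298 + 1184 + 1531 = 7013 mm.

7013 mm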